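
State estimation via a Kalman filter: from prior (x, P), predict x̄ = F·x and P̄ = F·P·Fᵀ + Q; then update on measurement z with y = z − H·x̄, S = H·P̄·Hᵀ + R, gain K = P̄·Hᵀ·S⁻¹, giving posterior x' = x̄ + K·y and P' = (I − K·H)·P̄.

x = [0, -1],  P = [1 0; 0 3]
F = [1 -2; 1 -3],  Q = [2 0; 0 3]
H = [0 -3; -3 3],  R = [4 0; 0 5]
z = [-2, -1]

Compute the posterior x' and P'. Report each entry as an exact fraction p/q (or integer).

x̄ = F·x = [2, 3]
P̄ = F·P·Fᵀ + Q = [15 19; 19 31]
y = z − H·x̄ = [7, -4]
S = H·P̄·Hᵀ + R = [283 -108; -108 77]
K = P̄·Hᵀ·S⁻¹ = [-3093/10127 -2760/10127; -3273/10127 144/10127]
x' = x̄ + K·y = [9643/10127, 6894/10127]
P' = (I − K·H)·P̄ = [8724/10127 4124/10127; 4124/10127 4364/10127]

x' = [9643/10127, 6894/10127]
P' = [8724/10127 4124/10127; 4124/10127 4364/10127]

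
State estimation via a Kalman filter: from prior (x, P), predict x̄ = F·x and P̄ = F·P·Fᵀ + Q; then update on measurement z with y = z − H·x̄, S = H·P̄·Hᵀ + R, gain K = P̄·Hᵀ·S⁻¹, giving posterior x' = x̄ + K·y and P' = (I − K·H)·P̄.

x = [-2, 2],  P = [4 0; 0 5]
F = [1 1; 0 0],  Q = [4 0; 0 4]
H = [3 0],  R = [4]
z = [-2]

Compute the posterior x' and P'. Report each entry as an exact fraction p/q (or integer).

x' = [-78/121, 0]
P' = [52/121 0; 0 4]

x̄ = F·x = [0, 0]
P̄ = F·P·Fᵀ + Q = [13 0; 0 4]
y = z − H·x̄ = [-2]
S = H·P̄·Hᵀ + R = [121]
K = P̄·Hᵀ·S⁻¹ = [39/121; 0]
x' = x̄ + K·y = [-78/121, 0]
P' = (I − K·H)·P̄ = [52/121 0; 0 4]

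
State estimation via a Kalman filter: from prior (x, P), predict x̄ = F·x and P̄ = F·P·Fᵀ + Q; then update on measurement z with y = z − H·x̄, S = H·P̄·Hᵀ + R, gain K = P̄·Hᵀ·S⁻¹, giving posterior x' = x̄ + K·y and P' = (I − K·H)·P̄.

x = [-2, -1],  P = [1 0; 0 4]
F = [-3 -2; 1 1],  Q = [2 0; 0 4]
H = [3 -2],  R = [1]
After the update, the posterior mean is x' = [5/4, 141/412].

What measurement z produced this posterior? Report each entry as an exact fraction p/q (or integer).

x̄ = F·x = [8, -3]
P̄ = F·P·Fᵀ + Q = [27 -11; -11 9]
S = H·P̄·Hᵀ + R = [412]
K = P̄·Hᵀ·S⁻¹ = [1/4; -51/412]
x' − x̄ = [-27/4, 1377/412] = K·y
y = (KᵀK)⁻¹·Kᵀ·(x' − x̄) = [-27]
z = y + H·x̄ = [-27] + [30] = [3]

z = [3]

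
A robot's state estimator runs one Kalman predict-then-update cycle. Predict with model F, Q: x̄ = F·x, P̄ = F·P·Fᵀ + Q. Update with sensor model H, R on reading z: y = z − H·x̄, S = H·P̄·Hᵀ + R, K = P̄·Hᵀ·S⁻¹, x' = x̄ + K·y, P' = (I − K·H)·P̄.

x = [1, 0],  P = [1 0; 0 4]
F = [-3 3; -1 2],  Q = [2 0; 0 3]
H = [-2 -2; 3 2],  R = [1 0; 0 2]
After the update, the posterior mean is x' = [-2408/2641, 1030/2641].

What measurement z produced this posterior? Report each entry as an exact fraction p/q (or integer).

x̄ = F·x = [-3, -1]
P̄ = F·P·Fᵀ + Q = [47 27; 27 20]
S = H·P̄·Hᵀ + R = [485 -632; -632 829]
K = P̄·Hᵀ·S⁻¹ = [548/2641 1039/2641; -1454/2641 -723/2641]
x' − x̄ = [5515/2641, 3671/2641] = K·y
y = (KᵀK)⁻¹·Kᵀ·(x' − x̄) = [-7, 9]
z = y + H·x̄ = [-7, 9] + [8, -11] = [1, -2]

z = [1, -2]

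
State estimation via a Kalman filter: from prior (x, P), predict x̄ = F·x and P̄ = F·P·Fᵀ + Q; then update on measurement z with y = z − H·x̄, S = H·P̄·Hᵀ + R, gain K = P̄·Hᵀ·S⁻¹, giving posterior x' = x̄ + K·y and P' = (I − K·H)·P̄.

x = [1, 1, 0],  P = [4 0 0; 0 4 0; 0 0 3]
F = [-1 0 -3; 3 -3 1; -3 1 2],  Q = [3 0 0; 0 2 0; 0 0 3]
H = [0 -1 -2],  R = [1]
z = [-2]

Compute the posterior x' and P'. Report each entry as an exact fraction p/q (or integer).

x' = [-164/65, -21/65, 74/65]
P' = [3331/130 -2961/130 732/65; -2961/130 9961/130 -2492/65; 732/65 -2492/65 1263/65]

x̄ = F·x = [-1, 0, -2]
P̄ = F·P·Fᵀ + Q = [34 -21 -6; -21 77 -42; -6 -42 55]
y = z − H·x̄ = [-6]
S = H·P̄·Hᵀ + R = [130]
K = P̄·Hᵀ·S⁻¹ = [33/130; 7/130; -34/65]
x' = x̄ + K·y = [-164/65, -21/65, 74/65]
P' = (I − K·H)·P̄ = [3331/130 -2961/130 732/65; -2961/130 9961/130 -2492/65; 732/65 -2492/65 1263/65]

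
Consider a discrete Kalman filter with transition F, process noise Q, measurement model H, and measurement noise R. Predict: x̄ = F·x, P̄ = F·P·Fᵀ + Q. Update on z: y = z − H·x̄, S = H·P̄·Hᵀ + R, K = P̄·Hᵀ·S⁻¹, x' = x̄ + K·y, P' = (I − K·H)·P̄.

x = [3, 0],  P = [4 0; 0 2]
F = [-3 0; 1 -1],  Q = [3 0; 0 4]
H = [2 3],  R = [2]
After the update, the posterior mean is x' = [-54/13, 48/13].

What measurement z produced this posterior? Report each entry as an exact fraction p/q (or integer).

z = [3]

x̄ = F·x = [-9, 3]
P̄ = F·P·Fᵀ + Q = [39 -12; -12 10]
S = H·P̄·Hᵀ + R = [104]
K = P̄·Hᵀ·S⁻¹ = [21/52; 3/52]
x' − x̄ = [63/13, 9/13] = K·y
y = (KᵀK)⁻¹·Kᵀ·(x' − x̄) = [12]
z = y + H·x̄ = [12] + [-9] = [3]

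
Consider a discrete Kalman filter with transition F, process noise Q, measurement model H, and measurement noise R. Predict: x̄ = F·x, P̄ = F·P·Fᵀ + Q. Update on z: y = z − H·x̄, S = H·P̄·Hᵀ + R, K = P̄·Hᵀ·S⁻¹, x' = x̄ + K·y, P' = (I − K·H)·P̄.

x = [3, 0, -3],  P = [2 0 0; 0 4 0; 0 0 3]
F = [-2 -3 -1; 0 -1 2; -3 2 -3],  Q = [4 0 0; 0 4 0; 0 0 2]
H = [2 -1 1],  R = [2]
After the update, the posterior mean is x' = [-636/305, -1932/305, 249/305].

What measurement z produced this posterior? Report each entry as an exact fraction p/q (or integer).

x̄ = F·x = [-3, -6, 0]
P̄ = F·P·Fᵀ + Q = [51 6 -3; 6 20 -26; -3 -26 63]
S = H·P̄·Hᵀ + R = [305]
K = P̄·Hᵀ·S⁻¹ = [93/305; -34/305; 83/305]
x' − x̄ = [279/305, -102/305, 249/305] = K·y
y = (KᵀK)⁻¹·Kᵀ·(x' − x̄) = [3]
z = y + H·x̄ = [3] + [0] = [3]

z = [3]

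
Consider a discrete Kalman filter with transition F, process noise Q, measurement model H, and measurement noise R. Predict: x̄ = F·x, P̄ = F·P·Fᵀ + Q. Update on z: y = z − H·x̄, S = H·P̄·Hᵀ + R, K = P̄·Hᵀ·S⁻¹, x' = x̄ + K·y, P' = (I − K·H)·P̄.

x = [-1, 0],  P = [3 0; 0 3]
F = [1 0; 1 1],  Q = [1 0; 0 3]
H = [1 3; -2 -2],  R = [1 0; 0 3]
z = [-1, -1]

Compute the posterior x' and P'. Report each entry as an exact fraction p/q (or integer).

x' = [339/820, -161/410]
P' = [849/820 -171/410; -171/410 54/205]

x̄ = F·x = [-1, -1]
P̄ = F·P·Fᵀ + Q = [4 3; 3 9]
y = z − H·x̄ = [3, -5]
S = H·P̄·Hᵀ + R = [104 -86; -86 79]
K = P̄·Hᵀ·S⁻¹ = [-177/820 -169/410; 153/410 21/205]
x' = x̄ + K·y = [339/820, -161/410]
P' = (I − K·H)·P̄ = [849/820 -171/410; -171/410 54/205]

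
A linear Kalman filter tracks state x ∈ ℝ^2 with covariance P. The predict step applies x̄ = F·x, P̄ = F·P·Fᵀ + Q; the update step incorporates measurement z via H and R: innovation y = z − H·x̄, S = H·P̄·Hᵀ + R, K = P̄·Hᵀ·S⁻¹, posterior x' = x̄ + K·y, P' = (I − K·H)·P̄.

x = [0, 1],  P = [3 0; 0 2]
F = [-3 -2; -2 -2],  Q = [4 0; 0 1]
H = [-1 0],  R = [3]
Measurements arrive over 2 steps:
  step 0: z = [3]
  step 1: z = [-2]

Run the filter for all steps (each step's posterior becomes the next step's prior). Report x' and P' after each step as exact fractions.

step 0: x' = [-41/14, -55/21], P' = [39/14 13/7; 13/7 103/21]
step 1: x' = [7729/3107, 6746/3107], P' = [8943/3107 6918/3107; 6918/3107 18235/3107]

step 0: x̄ = F·x = [-2, -2]
step 0: P̄ = F·P·Fᵀ + Q = [39 26; 26 21]
step 0: y = z − H·x̄ = [1]
step 0: S = H·P̄·Hᵀ + R = [42]
step 0: K = P̄·Hᵀ·S⁻¹ = [-13/14; -13/21]
step 0: x' = x̄ + K·y = [-41/14, -55/21]
step 0: P' = (I − K·H)·P̄ = [39/14 13/7; 13/7 103/21]
step 1: x̄ = F·x = [589/42, 233/21]
step 1: P̄ = F·P·Fᵀ + Q = [2981/42 1153/21; 1153/21 979/21]
step 1: y = z − H·x̄ = [505/42]
step 1: S = H·P̄·Hᵀ + R = [3107/42]
step 1: K = P̄·Hᵀ·S⁻¹ = [-2981/3107; -2306/3107]
step 1: x' = x̄ + K·y = [7729/3107, 6746/3107]
step 1: P' = (I − K·H)·P̄ = [8943/3107 6918/3107; 6918/3107 18235/3107]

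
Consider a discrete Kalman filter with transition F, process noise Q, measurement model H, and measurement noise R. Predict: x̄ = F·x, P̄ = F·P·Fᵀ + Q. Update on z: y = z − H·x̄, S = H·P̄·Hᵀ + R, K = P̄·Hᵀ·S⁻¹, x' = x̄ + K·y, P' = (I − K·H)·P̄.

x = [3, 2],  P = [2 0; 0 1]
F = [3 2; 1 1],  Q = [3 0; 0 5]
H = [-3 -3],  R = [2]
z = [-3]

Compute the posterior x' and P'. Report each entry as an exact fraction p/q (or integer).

x̄ = F·x = [13, 5]
P̄ = F·P·Fᵀ + Q = [25 8; 8 8]
y = z − H·x̄ = [51]
S = H·P̄·Hᵀ + R = [443]
K = P̄·Hᵀ·S⁻¹ = [-99/443; -48/443]
x' = x̄ + K·y = [710/443, -233/443]
P' = (I − K·H)·P̄ = [1274/443 -1208/443; -1208/443 1240/443]

x' = [710/443, -233/443]
P' = [1274/443 -1208/443; -1208/443 1240/443]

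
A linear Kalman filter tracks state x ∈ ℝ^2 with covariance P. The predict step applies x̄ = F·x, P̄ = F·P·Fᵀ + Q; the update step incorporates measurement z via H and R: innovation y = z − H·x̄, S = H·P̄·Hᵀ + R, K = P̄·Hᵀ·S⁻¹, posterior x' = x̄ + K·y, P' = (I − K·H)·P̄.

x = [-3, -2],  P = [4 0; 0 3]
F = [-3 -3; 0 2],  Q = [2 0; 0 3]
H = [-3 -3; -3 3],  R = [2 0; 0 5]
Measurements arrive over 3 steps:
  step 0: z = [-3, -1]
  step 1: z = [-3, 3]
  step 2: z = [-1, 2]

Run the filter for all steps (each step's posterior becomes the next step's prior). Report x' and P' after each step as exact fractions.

step 0: x' = [76374/107501, 33217/107501], P' = [41663/215002 -17757/215002; -17757/215002 41163/215002]
step 1: x' = [-72766047/556983743, 566898386/556983743], P' = [102908710/556983743 -42972030/556983743; -42972030/556983743 102677940/556983743]
step 2: x' = [-845377587435/2833543937237, 1706327126488/2833543937237], P' = [523215764164/2833543937237 -218428750116/2833543937237; -218428750116/2833543937237 522124886094/2833543937237]

step 0: x̄ = F·x = [15, -4]
step 0: P̄ = F·P·Fᵀ + Q = [65 -18; -18 15]
step 0: y = z − H·x̄ = [30, 56]
step 0: S = H·P̄·Hᵀ + R = [398 450; 450 1049]
step 0: K = P̄·Hᵀ·S⁻¹ = [-35859/215002 -17826/107501; -35109/215002 17676/107501]
step 0: x' = x̄ + K·y = [76374/107501, 33217/107501]
step 0: P' = (I − K·H)·P̄ = [41663/215002 -17757/215002; -17757/215002 41163/215002]
step 1: x̄ = F·x = [-328773/107501, 66434/107501]
step 1: P̄ = F·P·Fᵀ + Q = [427906/107501 -70218/107501; -70218/107501 404829/107501]
step 1: y = z − H·x̄ = [-1109520/107501, -863118/107501]
step 1: S = H·P̄·Hᵀ + R = [6445693/107501 207693/107501; 207693/107501 9296044/107501]
step 1: K = P̄·Hᵀ·S⁻¹ = [-89905020/556983743 -87528444/556983743; -89558865/556983743 87389982/556983743]
step 1: x' = x̄ + K·y = [-72766047/556983743, 566898386/556983743]
step 1: P' = (I − K·H)·P̄ = [102908710/556983743 -42972030/556983743; -42972030/556983743 102677940/556983743]
step 2: x̄ = F·x = [-1482397017/556983743, 1133796772/556983743]
step 2: P̄ = F·P·Fᵀ + Q = [2190750796/556983743 -358235460/556983743; -358235460/556983743 2081662989/556983743]
step 2: y = z − H·x̄ = [-1602784478/556983743, -6734613881/556983743]
step 2: S = H·P̄·Hᵀ + R = [33117453271/556983743 981790263/556983743; 981790263/556983743 47684881060/556983743]
step 2: K = P̄·Hᵀ·S⁻¹ = [-457180521072/2833543937237 -444986708568/2833543937237; -455544203967/2833543937237 444332181726/2833543937237]
step 2: x' = x̄ + K·y = [-845377587435/2833543937237, 1706327126488/2833543937237]
step 2: P' = (I − K·H)·P̄ = [523215764164/2833543937237 -218428750116/2833543937237; -218428750116/2833543937237 522124886094/2833543937237]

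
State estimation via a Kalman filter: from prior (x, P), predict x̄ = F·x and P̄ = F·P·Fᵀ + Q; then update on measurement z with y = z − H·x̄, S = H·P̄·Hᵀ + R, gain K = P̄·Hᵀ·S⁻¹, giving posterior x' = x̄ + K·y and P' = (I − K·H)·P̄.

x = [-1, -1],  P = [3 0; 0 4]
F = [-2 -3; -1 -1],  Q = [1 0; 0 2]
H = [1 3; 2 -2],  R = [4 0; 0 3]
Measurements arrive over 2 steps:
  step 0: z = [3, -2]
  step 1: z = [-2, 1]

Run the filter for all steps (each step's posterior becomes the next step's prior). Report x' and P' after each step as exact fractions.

step 0: x' = [467/4283, 3994/4283], P' = [5619/8566 1035/8566; 1035/8566 2331/8566]
step 1: x' = [-4360437/11146607, -6715123/11146607], P' = [6806450/11146607 1263014/11146607; 1263014/11146607 2991638/11146607]

step 0: x̄ = F·x = [5, 2]
step 0: P̄ = F·P·Fᵀ + Q = [49 18; 18 9]
step 0: y = z − H·x̄ = [-8, -8]
step 0: S = H·P̄·Hᵀ + R = [242 116; 116 91]
step 0: K = P̄·Hᵀ·S⁻¹ = [2181/8566 1528/4283; 2007/8566 -432/4283]
step 0: x' = x̄ + K·y = [467/4283, 3994/4283]
step 0: P' = (I − K·H)·P̄ = [5619/8566 1035/8566; 1035/8566 2331/8566]
step 1: x̄ = F·x = [-12916/4283, -4461/4283]
step 1: P̄ = F·P·Fᵀ + Q = [64441/8566 11703/4283; 11703/4283 13576/4283]
step 1: y = z − H·x̄ = [17733/4283, 21193/4283]
step 1: S = H·P̄·Hᵀ + R = [483509/8566 29797/4283; 29797/4283 102411/4283]
step 1: K = P̄·Hᵀ·S⁻¹ = [2648873/11146607 3695624/11146607; 2559482/11146607 -1152416/11146607]
step 1: x' = x̄ + K·y = [-4360437/11146607, -6715123/11146607]
step 1: P' = (I − K·H)·P̄ = [6806450/11146607 1263014/11146607; 1263014/11146607 2991638/11146607]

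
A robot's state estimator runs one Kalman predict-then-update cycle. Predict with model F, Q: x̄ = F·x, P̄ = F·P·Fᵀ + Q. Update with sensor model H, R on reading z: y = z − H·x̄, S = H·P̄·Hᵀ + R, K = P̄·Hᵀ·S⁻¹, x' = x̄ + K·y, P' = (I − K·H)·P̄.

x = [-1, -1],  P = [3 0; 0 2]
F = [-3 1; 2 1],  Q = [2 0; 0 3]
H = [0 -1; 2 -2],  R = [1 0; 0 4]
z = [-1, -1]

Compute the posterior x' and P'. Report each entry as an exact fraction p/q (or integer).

x' = [1/41, 151/246]
P' = [191/123 85/123; 85/123 32/41]

x̄ = F·x = [2, -3]
P̄ = F·P·Fᵀ + Q = [31 -16; -16 17]
y = z − H·x̄ = [-4, -11]
S = H·P̄·Hᵀ + R = [18 66; 66 324]
K = P̄·Hᵀ·S⁻¹ = [-85/123 53/123; -32/41 -11/246]
x' = x̄ + K·y = [1/41, 151/246]
P' = (I − K·H)·P̄ = [191/123 85/123; 85/123 32/41]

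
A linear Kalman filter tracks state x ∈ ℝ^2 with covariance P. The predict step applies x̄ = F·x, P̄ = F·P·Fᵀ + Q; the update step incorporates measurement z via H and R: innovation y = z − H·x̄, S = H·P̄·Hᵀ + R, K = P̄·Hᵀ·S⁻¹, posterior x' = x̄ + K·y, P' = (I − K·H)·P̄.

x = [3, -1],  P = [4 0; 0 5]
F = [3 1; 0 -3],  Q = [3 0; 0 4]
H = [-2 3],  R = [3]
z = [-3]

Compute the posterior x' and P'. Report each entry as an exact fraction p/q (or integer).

x' = [1467/200, 777/200]
P' = [17511/800 11541/800; 11541/800 7871/800]

x̄ = F·x = [8, 3]
P̄ = F·P·Fᵀ + Q = [44 -15; -15 49]
y = z − H·x̄ = [4]
S = H·P̄·Hᵀ + R = [800]
K = P̄·Hᵀ·S⁻¹ = [-133/800; 177/800]
x' = x̄ + K·y = [1467/200, 777/200]
P' = (I − K·H)·P̄ = [17511/800 11541/800; 11541/800 7871/800]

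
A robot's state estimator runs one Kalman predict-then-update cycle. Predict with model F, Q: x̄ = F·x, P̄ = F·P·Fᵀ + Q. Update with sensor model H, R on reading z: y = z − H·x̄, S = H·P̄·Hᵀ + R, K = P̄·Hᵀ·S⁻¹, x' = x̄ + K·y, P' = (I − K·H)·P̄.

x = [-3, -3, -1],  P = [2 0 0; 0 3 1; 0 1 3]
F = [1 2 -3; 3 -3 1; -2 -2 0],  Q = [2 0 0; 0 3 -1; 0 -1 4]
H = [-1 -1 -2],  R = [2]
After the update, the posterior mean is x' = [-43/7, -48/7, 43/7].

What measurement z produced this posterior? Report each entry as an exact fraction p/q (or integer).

x̄ = F·x = [-6, -1, 12]
P̄ = F·P·Fᵀ + Q = [31 -10 -10; -10 45 3; -10 3 24]
S = H·P̄·Hᵀ + R = [126]
K = P̄·Hᵀ·S⁻¹ = [-1/126; -41/126; -41/126]
x' − x̄ = [-1/7, -41/7, -41/7] = K·y
y = (KᵀK)⁻¹·Kᵀ·(x' − x̄) = [18]
z = y + H·x̄ = [18] + [-17] = [1]

z = [1]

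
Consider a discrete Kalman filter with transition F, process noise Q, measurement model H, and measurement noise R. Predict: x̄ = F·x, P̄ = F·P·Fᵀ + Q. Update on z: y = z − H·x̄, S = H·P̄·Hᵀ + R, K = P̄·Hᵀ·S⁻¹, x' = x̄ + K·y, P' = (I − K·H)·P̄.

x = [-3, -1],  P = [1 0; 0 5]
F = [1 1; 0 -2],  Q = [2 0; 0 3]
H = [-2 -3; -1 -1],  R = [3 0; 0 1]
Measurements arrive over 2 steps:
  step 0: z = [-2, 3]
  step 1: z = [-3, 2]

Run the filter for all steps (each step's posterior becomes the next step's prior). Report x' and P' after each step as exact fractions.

step 0: x' = [-1594/239, 1139/239], P' = [1032/239 -786/239; -786/239 657/239]
step 1: x' = [-14664/11543, 11693/11543], P' = [98373/57715 -71667/57715; -71667/57715 66378/57715]

step 0: x̄ = F·x = [-4, 2]
step 0: P̄ = F·P·Fᵀ + Q = [8 -10; -10 23]
step 0: y = z − H·x̄ = [-4, 1]
step 0: S = H·P̄·Hᵀ + R = [122 35; 35 12]
step 0: K = P̄·Hᵀ·S⁻¹ = [98/239 -246/239; -133/239 129/239]
step 0: x' = x̄ + K·y = [-1594/239, 1139/239]
step 0: P' = (I − K·H)·P̄ = [1032/239 -786/239; -786/239 657/239]
step 1: x̄ = F·x = [-455/239, -2278/239]
step 1: P̄ = F·P·Fᵀ + Q = [595/239 258/239; 258/239 3345/239]
step 1: y = z − H·x̄ = [-8461/239, -2255/239]
step 1: S = H·P̄·Hᵀ + R = [36298/239 12515/239; 12515/239 4695/239]
step 1: K = P̄·Hᵀ·S⁻¹ = [1217/11543 -26706/57715; -3720/11543 5289/57715]
step 1: x' = x̄ + K·y = [-14664/11543, 11693/11543]
step 1: P' = (I − K·H)·P̄ = [98373/57715 -71667/57715; -71667/57715 66378/57715]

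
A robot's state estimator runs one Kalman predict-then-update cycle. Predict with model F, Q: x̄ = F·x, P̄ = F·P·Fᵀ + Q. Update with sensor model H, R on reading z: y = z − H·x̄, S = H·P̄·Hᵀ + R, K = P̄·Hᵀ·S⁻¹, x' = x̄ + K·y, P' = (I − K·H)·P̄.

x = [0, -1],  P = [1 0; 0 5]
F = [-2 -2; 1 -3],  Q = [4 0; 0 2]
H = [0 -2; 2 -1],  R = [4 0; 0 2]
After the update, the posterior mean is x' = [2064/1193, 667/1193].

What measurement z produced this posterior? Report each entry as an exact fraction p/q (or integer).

z = [-1, 3]

x̄ = F·x = [2, 3]
P̄ = F·P·Fᵀ + Q = [28 28; 28 48]
S = H·P̄·Hᵀ + R = [196 -16; -16 50]
K = P̄·Hᵀ·S⁻¹ = [-294/1193 574/1193; -584/1193 4/1193]
x' − x̄ = [-322/1193, -2912/1193] = K·y
y = (KᵀK)⁻¹·Kᵀ·(x' − x̄) = [5, 2]
z = y + H·x̄ = [5, 2] + [-6, 1] = [-1, 3]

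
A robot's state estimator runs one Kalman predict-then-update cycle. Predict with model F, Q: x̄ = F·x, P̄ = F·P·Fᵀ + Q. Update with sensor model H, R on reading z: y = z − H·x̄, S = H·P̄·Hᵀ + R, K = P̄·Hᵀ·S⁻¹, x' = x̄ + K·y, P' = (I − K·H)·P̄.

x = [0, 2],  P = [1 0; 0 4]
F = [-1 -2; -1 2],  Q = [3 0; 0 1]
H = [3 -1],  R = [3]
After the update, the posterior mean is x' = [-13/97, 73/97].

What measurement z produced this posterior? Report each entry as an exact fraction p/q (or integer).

z = [-1]

x̄ = F·x = [-4, 4]
P̄ = F·P·Fᵀ + Q = [20 -15; -15 18]
S = H·P̄·Hᵀ + R = [291]
K = P̄·Hᵀ·S⁻¹ = [25/97; -21/97]
x' − x̄ = [375/97, -315/97] = K·y
y = (KᵀK)⁻¹·Kᵀ·(x' − x̄) = [15]
z = y + H·x̄ = [15] + [-16] = [-1]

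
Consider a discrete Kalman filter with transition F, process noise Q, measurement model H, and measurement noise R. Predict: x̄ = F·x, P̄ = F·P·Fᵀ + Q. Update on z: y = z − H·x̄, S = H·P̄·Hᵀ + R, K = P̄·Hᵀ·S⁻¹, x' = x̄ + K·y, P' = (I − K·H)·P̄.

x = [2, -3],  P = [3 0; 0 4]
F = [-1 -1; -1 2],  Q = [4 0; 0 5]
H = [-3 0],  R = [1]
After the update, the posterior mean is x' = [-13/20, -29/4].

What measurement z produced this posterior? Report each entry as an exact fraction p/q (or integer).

x̄ = F·x = [1, -8]
P̄ = F·P·Fᵀ + Q = [11 -5; -5 24]
S = H·P̄·Hᵀ + R = [100]
K = P̄·Hᵀ·S⁻¹ = [-33/100; 3/20]
x' − x̄ = [-33/20, 3/4] = K·y
y = (KᵀK)⁻¹·Kᵀ·(x' − x̄) = [5]
z = y + H·x̄ = [5] + [-3] = [2]

z = [2]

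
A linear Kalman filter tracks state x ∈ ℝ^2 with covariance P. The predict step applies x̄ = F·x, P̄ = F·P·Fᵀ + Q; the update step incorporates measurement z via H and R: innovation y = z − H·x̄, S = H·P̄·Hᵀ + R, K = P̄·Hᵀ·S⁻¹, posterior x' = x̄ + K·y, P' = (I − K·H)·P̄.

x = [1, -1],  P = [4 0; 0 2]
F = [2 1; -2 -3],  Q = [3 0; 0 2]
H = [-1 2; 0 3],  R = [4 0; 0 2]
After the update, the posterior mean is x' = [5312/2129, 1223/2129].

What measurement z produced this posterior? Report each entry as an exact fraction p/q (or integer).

z = [-2, 2]

x̄ = F·x = [1, 1]
P̄ = F·P·Fᵀ + Q = [21 -22; -22 36]
S = H·P̄·Hᵀ + R = [257 282; 282 326]
K = P̄·Hᵀ·S⁻¹ = [-1289/2129 684/2129; 94/2129 624/2129]
x' − x̄ = [3183/2129, -906/2129] = K·y
y = (KᵀK)⁻¹·Kᵀ·(x' − x̄) = [-3, -1]
z = y + H·x̄ = [-3, -1] + [1, 3] = [-2, 2]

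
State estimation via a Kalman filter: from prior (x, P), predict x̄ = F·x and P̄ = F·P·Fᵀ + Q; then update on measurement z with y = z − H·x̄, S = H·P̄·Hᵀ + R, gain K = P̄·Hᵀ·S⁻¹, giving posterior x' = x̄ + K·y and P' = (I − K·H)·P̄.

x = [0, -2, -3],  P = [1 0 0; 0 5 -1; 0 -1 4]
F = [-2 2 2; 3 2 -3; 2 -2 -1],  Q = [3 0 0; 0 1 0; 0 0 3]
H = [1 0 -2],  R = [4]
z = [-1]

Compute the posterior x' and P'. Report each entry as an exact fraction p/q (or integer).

x̄ = F·x = [-10, 5, 7]
P̄ = F·P·Fᵀ + Q = [35 -8 -26; -8 78 -6; -26 -6 27]
y = z − H·x̄ = [23]
S = H·P̄·Hᵀ + R = [251]
K = P̄·Hᵀ·S⁻¹ = [87/251; 4/251; -80/251]
x' = x̄ + K·y = [-509/251, 1347/251, -83/251]
P' = (I − K·H)·P̄ = [1216/251 -2356/251 434/251; -2356/251 19562/251 -1186/251; 434/251 -1186/251 377/251]

x' = [-509/251, 1347/251, -83/251]
P' = [1216/251 -2356/251 434/251; -2356/251 19562/251 -1186/251; 434/251 -1186/251 377/251]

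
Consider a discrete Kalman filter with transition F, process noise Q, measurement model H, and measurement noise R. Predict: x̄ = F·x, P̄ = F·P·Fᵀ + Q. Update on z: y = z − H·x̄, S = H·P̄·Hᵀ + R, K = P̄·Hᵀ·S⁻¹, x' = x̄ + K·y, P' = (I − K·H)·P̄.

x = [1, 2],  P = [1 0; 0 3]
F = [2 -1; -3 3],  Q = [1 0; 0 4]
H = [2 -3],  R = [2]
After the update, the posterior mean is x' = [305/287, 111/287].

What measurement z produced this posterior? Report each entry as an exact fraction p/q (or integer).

x̄ = F·x = [0, 3]
P̄ = F·P·Fᵀ + Q = [8 -15; -15 40]
S = H·P̄·Hᵀ + R = [574]
K = P̄·Hᵀ·S⁻¹ = [61/574; -75/287]
x' − x̄ = [305/287, -750/287] = K·y
y = (KᵀK)⁻¹·Kᵀ·(x' − x̄) = [10]
z = y + H·x̄ = [10] + [-9] = [1]

z = [1]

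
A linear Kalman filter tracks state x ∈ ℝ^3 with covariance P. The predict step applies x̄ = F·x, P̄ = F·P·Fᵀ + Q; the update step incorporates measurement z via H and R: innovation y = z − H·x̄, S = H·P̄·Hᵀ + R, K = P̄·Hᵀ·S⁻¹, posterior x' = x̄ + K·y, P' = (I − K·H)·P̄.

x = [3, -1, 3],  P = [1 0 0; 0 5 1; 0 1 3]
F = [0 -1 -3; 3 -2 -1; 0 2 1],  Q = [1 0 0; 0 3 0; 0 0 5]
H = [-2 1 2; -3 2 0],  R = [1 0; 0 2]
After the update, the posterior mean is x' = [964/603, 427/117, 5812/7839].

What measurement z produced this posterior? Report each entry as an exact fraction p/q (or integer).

x̄ = F·x = [-8, 8, 1]
P̄ = F·P·Fᵀ + Q = [39 26 -26; 26 39 -27; -26 -27 32]
S = H·P̄·Hᵀ + R = [320 178; 178 197]
K = P̄·Hᵀ·S⁻¹ = [-343/1206 -44/603; -197/468 89/234; 13261/31356 -4081/15678]
x' − x̄ = [5788/603, -509/117, -2027/7839] = K·y
y = (KᵀK)⁻¹·Kᵀ·(x' − x̄) = [-24, -38]
z = y + H·x̄ = [-24, -38] + [26, 40] = [2, 2]

z = [2, 2]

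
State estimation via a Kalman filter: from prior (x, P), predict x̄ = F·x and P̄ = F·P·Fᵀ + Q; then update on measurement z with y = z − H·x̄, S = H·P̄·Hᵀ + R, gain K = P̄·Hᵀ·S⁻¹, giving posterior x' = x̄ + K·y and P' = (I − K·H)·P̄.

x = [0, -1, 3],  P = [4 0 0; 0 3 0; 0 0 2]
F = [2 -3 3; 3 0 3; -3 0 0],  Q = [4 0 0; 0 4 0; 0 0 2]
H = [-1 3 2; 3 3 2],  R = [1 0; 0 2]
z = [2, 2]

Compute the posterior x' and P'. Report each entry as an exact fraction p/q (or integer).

x' = [169/11995, -377589/155935, 725656/155935]
P' = [2236/11995 258/11995 -752/11995; 258/11995 2027542/155935 -3023868/155935; -752/11995 -3023868/155935 4536282/155935]

x̄ = F·x = [12, 9, 0]
P̄ = F·P·Fᵀ + Q = [65 42 -24; 42 58 -36; -24 -36 38]
y = z − H·x̄ = [-13, -61]
S = H·P̄·Hᵀ + R = [152 203; 203 1297]
K = P̄·Hᵀ·S⁻¹ = [-2966/11995 2989/11995; 31536/155935 22476/155935; 10736/155935 -14184/155935]
x' = x̄ + K·y = [169/11995, -377589/155935, 725656/155935]
P' = (I − K·H)·P̄ = [2236/11995 258/11995 -752/11995; 258/11995 2027542/155935 -3023868/155935; -752/11995 -3023868/155935 4536282/155935]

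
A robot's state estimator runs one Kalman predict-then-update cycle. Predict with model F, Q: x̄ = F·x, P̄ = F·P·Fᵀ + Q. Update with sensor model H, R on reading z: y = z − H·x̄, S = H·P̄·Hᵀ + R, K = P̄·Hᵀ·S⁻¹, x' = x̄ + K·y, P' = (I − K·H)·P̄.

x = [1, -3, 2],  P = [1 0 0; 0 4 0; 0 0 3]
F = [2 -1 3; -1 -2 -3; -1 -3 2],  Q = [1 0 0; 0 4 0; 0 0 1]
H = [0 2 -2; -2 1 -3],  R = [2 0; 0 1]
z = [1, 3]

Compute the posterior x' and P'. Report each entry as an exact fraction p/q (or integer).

x̄ = F·x = [11, -1, 12]
P̄ = F·P·Fᵀ + Q = [36 -21 28; -21 48 7; 28 7 50]
y = z − H·x̄ = [27, 62]
S = H·P̄·Hᵀ + R = [338 536; 536 1021]
K = P̄·Hᵀ·S⁻¹ = [-2593/28901 -3649/28901; 23369/28901 -10315/28901; 9429/28901 -10583/28901]
x' = x̄ + K·y = [21662/28901, -37468/28901, -54751/28901]
P' = (I − K·H)·P̄ = [140449/28901 -142514/28901 -139921/28901; -142514/28901 182725/28901 159356/28901; -139921/28901 159356/28901 149927/28901]

x' = [21662/28901, -37468/28901, -54751/28901]
P' = [140449/28901 -142514/28901 -139921/28901; -142514/28901 182725/28901 159356/28901; -139921/28901 159356/28901 149927/28901]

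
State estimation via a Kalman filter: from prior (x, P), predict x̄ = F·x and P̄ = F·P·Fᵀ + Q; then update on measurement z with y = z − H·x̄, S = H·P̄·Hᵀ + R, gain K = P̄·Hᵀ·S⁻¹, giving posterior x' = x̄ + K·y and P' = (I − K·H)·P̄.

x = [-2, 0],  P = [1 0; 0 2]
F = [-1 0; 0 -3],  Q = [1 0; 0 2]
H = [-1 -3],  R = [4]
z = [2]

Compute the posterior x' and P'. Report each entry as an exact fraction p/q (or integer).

x' = [182/93, -40/31]
P' = [184/93 -20/31; -20/31 20/31]

x̄ = F·x = [2, 0]
P̄ = F·P·Fᵀ + Q = [2 0; 0 20]
y = z − H·x̄ = [4]
S = H·P̄·Hᵀ + R = [186]
K = P̄·Hᵀ·S⁻¹ = [-1/93; -10/31]
x' = x̄ + K·y = [182/93, -40/31]
P' = (I − K·H)·P̄ = [184/93 -20/31; -20/31 20/31]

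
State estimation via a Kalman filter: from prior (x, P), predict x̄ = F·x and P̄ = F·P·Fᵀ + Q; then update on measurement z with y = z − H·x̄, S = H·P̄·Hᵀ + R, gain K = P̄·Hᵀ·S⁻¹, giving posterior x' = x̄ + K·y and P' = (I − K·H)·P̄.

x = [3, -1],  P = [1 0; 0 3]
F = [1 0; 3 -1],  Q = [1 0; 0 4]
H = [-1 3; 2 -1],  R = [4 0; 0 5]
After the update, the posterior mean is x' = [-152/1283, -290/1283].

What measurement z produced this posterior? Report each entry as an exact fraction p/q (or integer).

x̄ = F·x = [3, 10]
P̄ = F·P·Fᵀ + Q = [2 3; 3 16]
S = H·P̄·Hᵀ + R = [132 -31; -31 17]
K = P̄·Hᵀ·S⁻¹ = [150/1283 349/1283; 455/1283 75/1283]
x' − x̄ = [-4001/1283, -13120/1283] = K·y
y = (KᵀK)⁻¹·Kᵀ·(x' − x̄) = [-29, 1]
z = y + H·x̄ = [-29, 1] + [27, -4] = [-2, -3]

z = [-2, -3]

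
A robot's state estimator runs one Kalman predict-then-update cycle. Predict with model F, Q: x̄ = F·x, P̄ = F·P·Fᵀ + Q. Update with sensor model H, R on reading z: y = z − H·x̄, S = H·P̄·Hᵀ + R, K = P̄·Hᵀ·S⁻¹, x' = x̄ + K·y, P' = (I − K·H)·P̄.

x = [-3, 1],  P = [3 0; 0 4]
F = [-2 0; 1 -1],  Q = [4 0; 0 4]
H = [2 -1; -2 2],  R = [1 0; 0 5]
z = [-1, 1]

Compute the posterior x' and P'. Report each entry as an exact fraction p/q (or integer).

x̄ = F·x = [6, -4]
P̄ = F·P·Fᵀ + Q = [16 -6; -6 11]
y = z − H·x̄ = [-17, 21]
S = H·P̄·Hᵀ + R = [100 -122; -122 161]
K = P̄·Hᵀ·S⁻¹ = [375/608 59/304; 445/1216 297/608]
x' = x̄ + K·y = [-249/608, 45/1216]
P' = (I − K·H)·P̄ = [335/304 965/608; 965/608 3415/1216]

x' = [-249/608, 45/1216]
P' = [335/304 965/608; 965/608 3415/1216]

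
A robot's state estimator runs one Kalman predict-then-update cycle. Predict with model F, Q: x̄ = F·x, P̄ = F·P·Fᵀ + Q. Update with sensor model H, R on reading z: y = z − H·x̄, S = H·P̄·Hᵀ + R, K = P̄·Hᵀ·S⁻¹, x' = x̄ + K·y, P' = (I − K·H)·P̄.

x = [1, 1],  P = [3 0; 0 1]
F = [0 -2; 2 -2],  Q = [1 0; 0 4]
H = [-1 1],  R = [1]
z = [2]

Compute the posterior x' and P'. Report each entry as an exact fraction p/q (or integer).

x' = [-2, 0]
P' = [89/18 44/9; 44/9 52/9]

x̄ = F·x = [-2, 0]
P̄ = F·P·Fᵀ + Q = [5 4; 4 20]
y = z − H·x̄ = [0]
S = H·P̄·Hᵀ + R = [18]
K = P̄·Hᵀ·S⁻¹ = [-1/18; 8/9]
x' = x̄ + K·y = [-2, 0]
P' = (I − K·H)·P̄ = [89/18 44/9; 44/9 52/9]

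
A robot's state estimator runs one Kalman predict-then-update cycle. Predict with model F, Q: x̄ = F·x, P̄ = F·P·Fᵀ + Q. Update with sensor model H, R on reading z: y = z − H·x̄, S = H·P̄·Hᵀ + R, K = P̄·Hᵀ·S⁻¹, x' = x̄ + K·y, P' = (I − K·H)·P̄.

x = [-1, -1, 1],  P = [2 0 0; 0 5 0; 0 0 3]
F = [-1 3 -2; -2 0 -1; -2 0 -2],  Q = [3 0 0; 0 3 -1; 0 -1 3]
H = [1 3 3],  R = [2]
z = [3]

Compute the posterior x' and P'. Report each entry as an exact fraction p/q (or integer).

x' = [-2588/787, 1151/787, 496/787]
P' = [29194/787 -4870/787 -4768/787; -4870/787 2737/787 -1053/787; -4768/787 -1053/787 2725/787]

x̄ = F·x = [-4, 1, 0]
P̄ = F·P·Fᵀ + Q = [62 10 16; 10 14 13; 16 13 23]
y = z − H·x̄ = [4]
S = H·P̄·Hᵀ + R = [787]
K = P̄·Hᵀ·S⁻¹ = [140/787; 91/787; 124/787]
x' = x̄ + K·y = [-2588/787, 1151/787, 496/787]
P' = (I − K·H)·P̄ = [29194/787 -4870/787 -4768/787; -4870/787 2737/787 -1053/787; -4768/787 -1053/787 2725/787]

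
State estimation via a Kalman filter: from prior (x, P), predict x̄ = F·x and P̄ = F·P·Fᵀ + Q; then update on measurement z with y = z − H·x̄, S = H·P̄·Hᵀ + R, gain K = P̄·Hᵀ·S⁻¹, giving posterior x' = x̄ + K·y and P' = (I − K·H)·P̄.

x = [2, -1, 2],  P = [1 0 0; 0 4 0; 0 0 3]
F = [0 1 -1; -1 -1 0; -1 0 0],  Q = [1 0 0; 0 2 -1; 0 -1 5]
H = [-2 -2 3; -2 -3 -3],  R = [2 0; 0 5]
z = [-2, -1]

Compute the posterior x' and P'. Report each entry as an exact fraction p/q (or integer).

x̄ = F·x = [-3, -1, -2]
P̄ = F·P·Fᵀ + Q = [8 -4 0; -4 7 0; 0 0 6]
y = z − H·x̄ = [-4, -16]
S = H·P̄·Hᵀ + R = [84 -20; -20 106]
K = P̄·Hᵀ·S⁻¹ = [-116/1063 -62/1063; -112/1063 -303/2126; 387/2126 -144/1063]
x' = x̄ + K·y = [-1733/1063, 1809/1063, -596/1063]
P' = (I − K·H)·P̄ = [7328/1063 -5754/1063 972/1063; -5754/1063 9599/2126 -711/1063; 972/1063 -711/1063 303/1063]

x' = [-1733/1063, 1809/1063, -596/1063]
P' = [7328/1063 -5754/1063 972/1063; -5754/1063 9599/2126 -711/1063; 972/1063 -711/1063 303/1063]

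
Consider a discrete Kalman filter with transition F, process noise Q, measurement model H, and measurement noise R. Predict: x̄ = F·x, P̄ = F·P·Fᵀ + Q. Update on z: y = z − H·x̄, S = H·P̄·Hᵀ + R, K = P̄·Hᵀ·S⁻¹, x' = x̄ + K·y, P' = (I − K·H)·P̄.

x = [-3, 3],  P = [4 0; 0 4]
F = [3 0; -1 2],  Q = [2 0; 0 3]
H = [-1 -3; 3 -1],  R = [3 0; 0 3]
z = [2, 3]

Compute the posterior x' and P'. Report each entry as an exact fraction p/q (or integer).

x̄ = F·x = [-9, 9]
P̄ = F·P·Fᵀ + Q = [38 -12; -12 23]
y = z − H·x̄ = [20, 39]
S = H·P̄·Hᵀ + R = [176 51; 51 440]
K = P̄·Hᵀ·S⁻¹ = [-7306/74839 22278/74839; -22071/74839 -7477/74839]
x' = x̄ + K·y = [49171/74839, -59472/74839]
P' = (I − K·H)·P̄ = [22242/74839 -108/74839; -108/74839 22107/74839]

x' = [49171/74839, -59472/74839]
P' = [22242/74839 -108/74839; -108/74839 22107/74839]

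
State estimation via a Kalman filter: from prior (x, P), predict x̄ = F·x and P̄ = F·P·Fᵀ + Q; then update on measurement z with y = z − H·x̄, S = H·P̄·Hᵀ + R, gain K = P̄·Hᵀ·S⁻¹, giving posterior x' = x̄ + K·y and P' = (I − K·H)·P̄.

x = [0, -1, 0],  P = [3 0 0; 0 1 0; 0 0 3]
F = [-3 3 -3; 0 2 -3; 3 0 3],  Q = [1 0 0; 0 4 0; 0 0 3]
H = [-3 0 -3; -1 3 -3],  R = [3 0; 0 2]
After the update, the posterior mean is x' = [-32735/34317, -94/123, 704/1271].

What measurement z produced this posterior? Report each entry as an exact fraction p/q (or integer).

z = [1, -3]

x̄ = F·x = [-3, -2, 0]
P̄ = F·P·Fᵀ + Q = [64 33 -54; 33 35 -27; -54 -27 57]
S = H·P̄·Hᵀ + R = [120 3; 3 858]
K = P̄·Hᵀ·S⁻¹ = [-8777/34317 7910/34317; -19/123 22/123; -88/1271 -293/1271]
x' − x̄ = [70216/34317, 152/123, 704/1271] = K·y
y = (KᵀK)⁻¹·Kᵀ·(x' − x̄) = [-8, 0]
z = y + H·x̄ = [-8, 0] + [9, -3] = [1, -3]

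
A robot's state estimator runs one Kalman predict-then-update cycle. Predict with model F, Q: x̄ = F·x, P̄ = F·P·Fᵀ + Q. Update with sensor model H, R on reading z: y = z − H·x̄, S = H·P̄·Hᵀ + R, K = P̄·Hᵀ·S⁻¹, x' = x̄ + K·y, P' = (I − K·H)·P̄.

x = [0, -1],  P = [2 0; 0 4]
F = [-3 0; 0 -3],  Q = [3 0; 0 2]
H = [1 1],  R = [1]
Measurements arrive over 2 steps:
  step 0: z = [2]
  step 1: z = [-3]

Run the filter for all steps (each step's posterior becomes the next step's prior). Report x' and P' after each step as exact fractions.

step 0: x̄ = F·x = [0, 3]
step 0: P̄ = F·P·Fᵀ + Q = [21 0; 0 38]
step 0: y = z − H·x̄ = [-1]
step 0: S = H·P̄·Hᵀ + R = [60]
step 0: K = P̄·Hᵀ·S⁻¹ = [7/20; 19/30]
step 0: x' = x̄ + K·y = [-7/20, 71/30]
step 0: P' = (I − K·H)·P̄ = [273/20 -133/10; -133/10 209/15]
step 1: x̄ = F·x = [21/20, -71/10]
step 1: P̄ = F·P·Fᵀ + Q = [2517/20 -1197/10; -1197/10 637/5]
step 1: y = z − H·x̄ = [61/20]
step 1: S = H·P̄·Hᵀ + R = [297/20]
step 1: K = P̄·Hᵀ·S⁻¹ = [41/99; 14/27]
step 1: x' = x̄ + K·y = [229/99, -149/27]
step 1: P' = (I − K·H)·P̄ = [4069/33 -1106/9; -1106/9 3332/27]

step 0: x' = [-7/20, 71/30], P' = [273/20 -133/10; -133/10 209/15]
step 1: x' = [229/99, -149/27], P' = [4069/33 -1106/9; -1106/9 3332/27]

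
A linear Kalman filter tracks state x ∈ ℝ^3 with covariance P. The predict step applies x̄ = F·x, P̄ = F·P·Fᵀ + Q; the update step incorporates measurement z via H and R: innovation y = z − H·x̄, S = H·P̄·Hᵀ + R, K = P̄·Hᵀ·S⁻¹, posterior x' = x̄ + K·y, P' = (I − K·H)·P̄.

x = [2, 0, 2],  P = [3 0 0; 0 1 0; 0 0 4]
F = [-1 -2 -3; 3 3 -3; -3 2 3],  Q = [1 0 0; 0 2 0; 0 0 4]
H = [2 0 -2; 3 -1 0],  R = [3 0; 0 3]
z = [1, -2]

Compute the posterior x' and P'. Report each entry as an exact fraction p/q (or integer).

x̄ = F·x = [-8, 0, 0]
P̄ = F·P·Fᵀ + Q = [44 21 -31; 21 74 -57; -31 -57 71]
y = z − H·x̄ = [17, 22]
S = H·P̄·Hᵀ + R = [711 294; 294 347]
K = P̄·Hᵀ·S⁻¹ = [6472/53427 3869/17809; 6374/17809 -5965/17809; -20068/53427 3820/17809]
x' = x̄ + K·y = [-62038/53427, -22872/17809, -89036/53427]
P' = (I − K·H)·P̄ = [30537/17809 80004/17809 27301/17809; 80004/17809 257907/17809 70443/17809; 27301/17809 70443/17809 37335/17809]

x' = [-62038/53427, -22872/17809, -89036/53427]
P' = [30537/17809 80004/17809 27301/17809; 80004/17809 257907/17809 70443/17809; 27301/17809 70443/17809 37335/17809]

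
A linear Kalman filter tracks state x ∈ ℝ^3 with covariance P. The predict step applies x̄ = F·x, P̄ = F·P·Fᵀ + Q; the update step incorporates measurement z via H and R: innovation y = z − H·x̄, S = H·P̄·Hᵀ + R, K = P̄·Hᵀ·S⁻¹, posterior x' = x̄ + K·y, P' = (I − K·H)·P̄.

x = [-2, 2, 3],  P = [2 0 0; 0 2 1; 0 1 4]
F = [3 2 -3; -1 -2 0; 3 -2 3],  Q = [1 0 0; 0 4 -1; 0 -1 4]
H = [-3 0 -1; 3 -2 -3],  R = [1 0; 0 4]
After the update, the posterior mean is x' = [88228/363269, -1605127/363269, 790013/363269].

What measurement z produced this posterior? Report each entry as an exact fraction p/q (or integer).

z = [-3, 3]

x̄ = F·x = [-11, -2, -1]
P̄ = F·P·Fᵀ + Q = [51 -8 -14; -8 14 -5; -14 -5 54]
S = H·P̄·Hᵀ + R = [430 -439; -439 1293]
K = P̄·Hᵀ·S⁻¹ = [-87098/363269 29709/363269; 21254/363269 -3179/363269; -100682/363269 -88688/363269]
x' − x̄ = [4084187/363269, -878589/363269, 1153282/363269] = K·y
y = (KᵀK)⁻¹·Kᵀ·(x' − x̄) = [-37, 29]
z = y + H·x̄ = [-37, 29] + [34, -26] = [-3, 3]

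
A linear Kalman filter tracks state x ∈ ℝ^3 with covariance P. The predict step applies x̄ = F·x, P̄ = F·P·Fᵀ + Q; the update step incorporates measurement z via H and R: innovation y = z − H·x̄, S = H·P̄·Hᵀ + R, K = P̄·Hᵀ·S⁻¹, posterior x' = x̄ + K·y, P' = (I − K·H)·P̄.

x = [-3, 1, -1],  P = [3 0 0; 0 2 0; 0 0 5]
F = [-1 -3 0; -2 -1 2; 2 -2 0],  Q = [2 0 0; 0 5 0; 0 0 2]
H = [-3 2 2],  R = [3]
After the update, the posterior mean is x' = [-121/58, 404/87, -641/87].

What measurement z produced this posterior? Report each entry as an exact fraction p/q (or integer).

x̄ = F·x = [0, 3, -8]
P̄ = F·P·Fᵀ + Q = [23 12 6; 12 39 -8; 6 -8 22]
S = H·P̄·Hᵀ + R = [174]
K = P̄·Hᵀ·S⁻¹ = [-11/58; 13/87; 5/87]
x' − x̄ = [-121/58, 143/87, 55/87] = K·y
y = (KᵀK)⁻¹·Kᵀ·(x' − x̄) = [11]
z = y + H·x̄ = [11] + [-10] = [1]

z = [1]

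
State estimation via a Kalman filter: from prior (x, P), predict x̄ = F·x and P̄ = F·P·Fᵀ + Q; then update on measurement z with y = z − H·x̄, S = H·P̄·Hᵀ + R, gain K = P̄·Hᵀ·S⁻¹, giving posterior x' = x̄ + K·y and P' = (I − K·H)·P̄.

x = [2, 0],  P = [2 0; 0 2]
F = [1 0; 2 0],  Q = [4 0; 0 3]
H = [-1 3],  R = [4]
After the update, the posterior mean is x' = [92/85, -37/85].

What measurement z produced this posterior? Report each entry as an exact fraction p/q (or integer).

x̄ = F·x = [2, 4]
P̄ = F·P·Fᵀ + Q = [6 4; 4 11]
S = H·P̄·Hᵀ + R = [85]
K = P̄·Hᵀ·S⁻¹ = [6/85; 29/85]
x' − x̄ = [-78/85, -377/85] = K·y
y = (KᵀK)⁻¹·Kᵀ·(x' − x̄) = [-13]
z = y + H·x̄ = [-13] + [10] = [-3]

z = [-3]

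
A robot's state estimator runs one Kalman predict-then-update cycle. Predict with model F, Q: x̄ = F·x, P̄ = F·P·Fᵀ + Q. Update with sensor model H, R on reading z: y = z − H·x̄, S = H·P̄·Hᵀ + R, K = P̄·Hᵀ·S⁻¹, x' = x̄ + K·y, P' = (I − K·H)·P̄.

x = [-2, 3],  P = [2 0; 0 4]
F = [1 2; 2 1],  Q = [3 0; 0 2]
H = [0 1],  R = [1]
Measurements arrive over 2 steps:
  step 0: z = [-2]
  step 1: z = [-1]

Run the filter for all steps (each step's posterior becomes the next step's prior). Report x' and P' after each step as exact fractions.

step 0: x' = [16/5, -29/15], P' = [57/5 4/5; 4/5 14/15]
step 1: x' = [-2878/791, -709/791], P' = [4548/791 430/791; 430/791 776/791]

step 0: x̄ = F·x = [4, -1]
step 0: P̄ = F·P·Fᵀ + Q = [21 12; 12 14]
step 0: y = z − H·x̄ = [-1]
step 0: S = H·P̄·Hᵀ + R = [15]
step 0: K = P̄·Hᵀ·S⁻¹ = [4/5; 14/15]
step 0: x' = x̄ + K·y = [16/5, -29/15]
step 0: P' = (I − K·H)·P̄ = [57/5 4/5; 4/5 14/15]
step 1: x̄ = F·x = [-2/3, 67/15]
step 1: P̄ = F·P·Fᵀ + Q = [64/3 86/3; 86/3 776/15]
step 1: y = z − H·x̄ = [-82/15]
step 1: S = H·P̄·Hᵀ + R = [791/15]
step 1: K = P̄·Hᵀ·S⁻¹ = [430/791; 776/791]
step 1: x' = x̄ + K·y = [-2878/791, -709/791]
step 1: P' = (I − K·H)·P̄ = [4548/791 430/791; 430/791 776/791]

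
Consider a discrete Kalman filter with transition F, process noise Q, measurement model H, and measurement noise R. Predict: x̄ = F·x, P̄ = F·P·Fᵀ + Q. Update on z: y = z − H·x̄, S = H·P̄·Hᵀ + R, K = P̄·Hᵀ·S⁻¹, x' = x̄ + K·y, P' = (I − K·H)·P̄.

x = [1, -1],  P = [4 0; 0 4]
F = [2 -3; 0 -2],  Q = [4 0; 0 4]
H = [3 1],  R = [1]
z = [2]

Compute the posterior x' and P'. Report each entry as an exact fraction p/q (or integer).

x̄ = F·x = [5, 2]
P̄ = F·P·Fᵀ + Q = [56 24; 24 20]
y = z − H·x̄ = [-15]
S = H·P̄·Hᵀ + R = [669]
K = P̄·Hᵀ·S⁻¹ = [64/223; 92/669]
x' = x̄ + K·y = [155/223, -14/223]
P' = (I − K·H)·P̄ = [200/223 -536/223; -536/223 4916/669]

x' = [155/223, -14/223]
P' = [200/223 -536/223; -536/223 4916/669]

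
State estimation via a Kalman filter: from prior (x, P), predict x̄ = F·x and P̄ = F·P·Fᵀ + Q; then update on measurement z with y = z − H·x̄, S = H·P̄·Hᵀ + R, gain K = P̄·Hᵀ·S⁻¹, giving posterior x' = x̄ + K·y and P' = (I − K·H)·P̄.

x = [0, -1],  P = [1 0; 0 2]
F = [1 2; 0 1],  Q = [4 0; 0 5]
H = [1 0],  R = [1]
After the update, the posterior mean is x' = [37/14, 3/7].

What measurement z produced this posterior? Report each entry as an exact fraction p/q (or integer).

x̄ = F·x = [-2, -1]
P̄ = F·P·Fᵀ + Q = [13 4; 4 7]
S = H·P̄·Hᵀ + R = [14]
K = P̄·Hᵀ·S⁻¹ = [13/14; 2/7]
x' − x̄ = [65/14, 10/7] = K·y
y = (KᵀK)⁻¹·Kᵀ·(x' − x̄) = [5]
z = y + H·x̄ = [5] + [-2] = [3]

z = [3]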